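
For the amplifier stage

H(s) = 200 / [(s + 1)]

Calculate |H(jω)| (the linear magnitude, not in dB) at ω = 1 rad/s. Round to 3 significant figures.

At ω = 1 rad/s:
pole (1 + j1·1) = 1 + j1 → |·| ≈ 1.4142, ∠ ≈ 45.00°
|H| = 200 · 1 / (1.4142) ≈ 141.42

141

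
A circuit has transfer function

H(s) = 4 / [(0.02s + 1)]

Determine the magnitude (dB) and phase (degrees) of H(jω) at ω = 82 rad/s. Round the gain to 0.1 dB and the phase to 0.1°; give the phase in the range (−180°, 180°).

6.4 dB, -58.6°

At ω = 82 rad/s:
pole (1 + j82·0.02) = 1 + j1.64 → |·| ≈ 1.9208, ∠ ≈ 58.63°
|H| = 4 · 1 / (1.9208) ≈ 2.0825
Gain = 20 log₁₀(2.0825) ≈ 6.37 dB
∠H = (0°) − (58.63°) = -58.63°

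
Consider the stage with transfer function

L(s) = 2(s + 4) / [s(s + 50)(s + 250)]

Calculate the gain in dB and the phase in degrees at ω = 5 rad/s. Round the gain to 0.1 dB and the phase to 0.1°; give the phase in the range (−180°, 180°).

-73.8 dB, -45.5°

At s = jω = j5:
zero (s+4): 4 + j5 → |·| = √(4²+5²) = √41 ≈ 6.4031, ∠ = arctan(5/4) ≈ 51.34°
pole (s+50): 50 + j5 → |·| = √(50²+5²) = √2525 ≈ 50.249, ∠ = arctan(5/50) ≈ 5.71°
pole (s+250): 250 + j5 → |·| = √(250²+5²) = √62525 ≈ 250.05, ∠ = arctan(5/250) ≈ 1.15°
pole at origin: |s| = 5, ∠ = 90.00° (in denominator)
|L| = 2 · 6.4031 / 62824 ≈ 0.00020384
Gain = 20 log₁₀(0.00020384) ≈ -73.81 dB
∠L = 51.34° − 96.86° = -45.52°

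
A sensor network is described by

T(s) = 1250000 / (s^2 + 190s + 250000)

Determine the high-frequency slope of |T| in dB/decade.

Each pole contributes −20 dB/decade at high frequency; each zero contributes +20 dB/decade.
Net: 0 zero(s) − 2 pole(s) → -40 dB/decade.

-40 dB/decade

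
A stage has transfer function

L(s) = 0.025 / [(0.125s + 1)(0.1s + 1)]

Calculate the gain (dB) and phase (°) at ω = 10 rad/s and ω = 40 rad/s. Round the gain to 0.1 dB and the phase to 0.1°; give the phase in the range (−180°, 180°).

At ω = 10 rad/s:
pole (1 + j10·0.125) = 1 + j1.25 → |·| ≈ 1.6008, ∠ ≈ 51.34°
pole (1 + j10·0.1) = 1 + j1 → |·| ≈ 1.4142, ∠ ≈ 45.00°
|L| = 0.025 · 1 / (1.6008 · 1.4142) ≈ 0.011043
Gain = 20 log₁₀(0.011043) ≈ -39.14 dB
∠L = (0°) − (51.34° + 45.00°) = -96.34°

At ω = 40 rad/s:
pole (1 + j40·0.125) = 1 + j5 → |·| ≈ 5.099, ∠ ≈ 78.69°
pole (1 + j40·0.1) = 1 + j4 → |·| ≈ 4.1231, ∠ ≈ 75.96°
|L| = 0.025 · 1 / (5.099 · 4.1231) ≈ 0.0011891
Gain = 20 log₁₀(0.0011891) ≈ -58.50 dB
∠L = (0°) − (78.69° + 75.96°) = -154.65°

ω = 10: -39.1 dB, -96.3°; ω = 40: -58.5 dB, -154.7°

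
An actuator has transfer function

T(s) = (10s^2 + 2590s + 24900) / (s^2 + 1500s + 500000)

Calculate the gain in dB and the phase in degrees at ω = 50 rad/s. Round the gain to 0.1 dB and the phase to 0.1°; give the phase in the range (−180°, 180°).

-11.8 dB, 81.5°

Substitute s = j50:
Numerator: 10(j50)^2 + 2590(j50) + 24900 = -100 + j129500
Denominator: (j50)^2 + 1500(j50) + 500000 = 497500 + j75000
|N| = √(100² + 129500²) ≈ 1.295e+05, ∠N ≈ 90.04°
|D| = √(497500² + 75000²) ≈ 5.0312e+05, ∠D ≈ 8.57°
|T| = 1.295e+05 / 5.0312e+05 ≈ 0.25739
Gain = 20 log₁₀(0.25739) ≈ -11.79 dB
∠T = 90.04° − 8.57° = 81.47°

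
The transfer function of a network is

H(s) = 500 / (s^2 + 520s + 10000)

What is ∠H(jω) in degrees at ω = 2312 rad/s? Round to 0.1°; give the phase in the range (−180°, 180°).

-167.3°

Substitute s = j2312:
Numerator: 500 = 500 + j0
Denominator: (j2312)^2 + 520(j2312) + 10000 = -5335344 + j1202240
|N| = √(500² + 0²) ≈ 500, ∠N ≈ 0.00°
|D| = √(5335344² + 1202240²) ≈ 5.4691e+06, ∠D ≈ 167.30°
∠H = 0.00° − 167.30° = -167.30°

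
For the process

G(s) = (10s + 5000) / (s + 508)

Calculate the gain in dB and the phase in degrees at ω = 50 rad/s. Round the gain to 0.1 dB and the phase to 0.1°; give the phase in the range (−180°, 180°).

19.9 dB, 0.1°

Substitute s = j50:
Numerator: 10(j50) + 5000 = 5000 + j500
Denominator: (j50) + 508 = 508 + j50
|N| = √(5000² + 500²) ≈ 5024.9, ∠N ≈ 5.71°
|D| = √(508² + 50²) ≈ 510.45, ∠D ≈ 5.62°
|G| = 5024.9 / 510.45 ≈ 9.8441
Gain = 20 log₁₀(9.8441) ≈ 19.86 dB
∠G = 5.71° − 5.62° = 0.09°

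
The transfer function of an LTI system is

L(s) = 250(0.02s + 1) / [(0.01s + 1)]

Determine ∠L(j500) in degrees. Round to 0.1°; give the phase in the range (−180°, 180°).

5.6°

At ω = 500 rad/s:
zero (1 + j500·0.02) = 1 + j10 → |·| ≈ 10.05, ∠ ≈ 84.29°
pole (1 + j500·0.01) = 1 + j5 → |·| ≈ 5.099, ∠ ≈ 78.69°
∠L = (84.29°) − (78.69°) = 5.60°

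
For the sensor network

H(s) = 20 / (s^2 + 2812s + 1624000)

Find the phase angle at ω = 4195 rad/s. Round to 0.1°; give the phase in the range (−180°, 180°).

-143.6°

Substitute s = j4195:
Numerator: 20 = 20 + j0
Denominator: (j4195)^2 + 2812(j4195) + 1624000 = -15974025 + j11796340
|N| = √(20² + 0²) ≈ 20, ∠N ≈ 0.00°
|D| = √(15974025² + 11796340²) ≈ 1.9858e+07, ∠D ≈ 143.56°
∠H = 0.00° − 143.56° = -143.56°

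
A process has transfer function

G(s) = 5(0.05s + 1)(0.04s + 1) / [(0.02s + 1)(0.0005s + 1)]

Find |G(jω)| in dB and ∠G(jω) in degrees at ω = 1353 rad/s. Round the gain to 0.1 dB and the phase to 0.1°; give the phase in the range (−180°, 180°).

55.0 dB, 56.1°

At ω = 1353 rad/s:
zero (1 + j1353·0.05) = 1 + j67.65 → |·| ≈ 67.657, ∠ ≈ 89.15°
zero (1 + j1353·0.04) = 1 + j54.12 → |·| ≈ 54.129, ∠ ≈ 88.94°
pole (1 + j1353·0.02) = 1 + j27.06 → |·| ≈ 27.078, ∠ ≈ 87.88°
pole (1 + j1353·0.0005) = 1 + j0.6765 → |·| ≈ 1.2073, ∠ ≈ 34.08°
|G| = 5 · 67.657 · 54.129 / (27.078 · 1.2073) ≈ 560.12
Gain = 20 log₁₀(560.12) ≈ 54.97 dB
∠G = (89.15° + 88.94°) − (87.88° + 34.08°) = 56.13°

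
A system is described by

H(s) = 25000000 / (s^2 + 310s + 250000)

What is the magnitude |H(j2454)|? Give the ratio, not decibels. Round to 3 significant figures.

At s = jω = j2454:
quadratic: (j2454)² + 310·j2454 + 250000 = -5772116 + j760740 → |·| ≈ 5.822e+06, ∠ ≈ 172.49°
|H| = 25000000 / 5.822e+06 ≈ 4.2941

4.29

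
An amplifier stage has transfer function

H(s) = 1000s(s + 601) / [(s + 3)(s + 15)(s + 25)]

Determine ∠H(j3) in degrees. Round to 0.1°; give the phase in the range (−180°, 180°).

At s = jω = j3:
zero (s+601): 601 + j3 → |·| = √(601²+3²) = √361210 ≈ 601.01, ∠ = arctan(3/601) ≈ 0.29°
zero at origin: s = j3 → |·| = 3, ∠ = 90.00°
pole (s+3): 3 + j3 → |·| = √(3²+3²) = √18 ≈ 4.2426, ∠ = arctan(3/3) ≈ 45.00°
pole (s+15): 15 + j3 → |·| = √(15²+3²) = √234 ≈ 15.297, ∠ = arctan(3/15) ≈ 11.31°
pole (s+25): 25 + j3 → |·| = √(25²+3²) = √634 ≈ 25.179, ∠ = arctan(3/25) ≈ 6.84°
∠H = 90.29° − 63.15° = 27.14°

27.1°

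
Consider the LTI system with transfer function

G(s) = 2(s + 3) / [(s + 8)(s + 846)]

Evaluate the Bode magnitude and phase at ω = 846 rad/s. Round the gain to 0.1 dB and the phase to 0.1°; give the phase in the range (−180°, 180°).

-55.5 dB, -44.7°

At s = jω = j846:
zero (s+3): 3 + j846 → |·| = √(3²+846²) = √715725 ≈ 846.01, ∠ = arctan(846/3) ≈ 89.80°
pole (s+8): 8 + j846 → |·| = √(8²+846²) = √715780 ≈ 846.04, ∠ = arctan(846/8) ≈ 89.46°
pole (s+846): 846 + j846 → |·| = √(846²+846²) = √1431432 ≈ 1196.4, ∠ = arctan(846/846) ≈ 45.00°
|G| = 2 · 846.01 / 1.0122e+06 ≈ 0.0016716
Gain = 20 log₁₀(0.0016716) ≈ -55.54 dB
∠G = 89.80° − 134.46° = -44.66°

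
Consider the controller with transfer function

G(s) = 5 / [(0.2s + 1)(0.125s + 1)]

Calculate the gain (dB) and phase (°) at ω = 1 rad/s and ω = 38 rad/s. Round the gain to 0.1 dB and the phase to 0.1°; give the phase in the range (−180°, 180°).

ω = 1: 13.7 dB, -18.4°; ω = 38: -17.4 dB, -160.6°

At ω = 1 rad/s:
pole (1 + j1·0.2) = 1 + j0.2 → |·| ≈ 1.0198, ∠ ≈ 11.31°
pole (1 + j1·0.125) = 1 + j0.125 → |·| ≈ 1.0078, ∠ ≈ 7.13°
|G| = 5 · 1 / (1.0198 · 1.0078) ≈ 4.865
Gain = 20 log₁₀(4.865) ≈ 13.74 dB
∠G = (0°) − (11.31° + 7.13°) = -18.44°

At ω = 38 rad/s:
pole (1 + j38·0.2) = 1 + j7.6 → |·| ≈ 7.6655, ∠ ≈ 82.50°
pole (1 + j38·0.125) = 1 + j4.75 → |·| ≈ 4.8541, ∠ ≈ 78.11°
|G| = 5 · 1 / (7.6655 · 4.8541) ≈ 0.13438
Gain = 20 log₁₀(0.13438) ≈ -17.43 dB
∠G = (0°) − (82.50° + 78.11°) = -160.61°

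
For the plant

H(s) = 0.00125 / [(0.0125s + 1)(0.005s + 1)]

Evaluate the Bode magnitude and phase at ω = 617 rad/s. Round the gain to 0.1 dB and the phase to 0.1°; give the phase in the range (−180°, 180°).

At ω = 617 rad/s:
pole (1 + j617·0.0125) = 1 + j7.7125 → |·| ≈ 7.7771, ∠ ≈ 82.61°
pole (1 + j617·0.005) = 1 + j3.085 → |·| ≈ 3.243, ∠ ≈ 72.04°
|H| = 0.00125 · 1 / (7.7771 · 3.243) ≈ 4.9562e-05
Gain = 20 log₁₀(4.9562e-05) ≈ -86.10 dB
∠H = (0°) − (82.61° + 72.04°) = -154.65°

-86.1 dB, -154.7°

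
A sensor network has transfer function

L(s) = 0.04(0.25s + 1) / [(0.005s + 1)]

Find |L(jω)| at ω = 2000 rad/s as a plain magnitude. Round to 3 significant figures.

At ω = 2000 rad/s:
zero (1 + j2000·0.25) = 1 + j500 → |·| ≈ 500, ∠ ≈ 89.89°
pole (1 + j2000·0.005) = 1 + j10 → |·| ≈ 10.05, ∠ ≈ 84.29°
|L| = 0.04 · 500 / (10.05) ≈ 1.99

1.99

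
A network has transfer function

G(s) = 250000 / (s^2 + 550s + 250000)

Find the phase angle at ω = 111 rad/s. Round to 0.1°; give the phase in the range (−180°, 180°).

-14.4°

At s = jω = j111:
quadratic: (j111)² + 550·j111 + 250000 = 237679 + j61050 → |·| ≈ 2.4539e+05, ∠ ≈ 14.41°
∠G = 0.00° − 14.41° = -14.41°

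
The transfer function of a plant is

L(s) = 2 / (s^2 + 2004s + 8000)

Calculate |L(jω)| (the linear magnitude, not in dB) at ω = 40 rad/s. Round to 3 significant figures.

Substitute s = j40:
Numerator: 2 = 2 + j0
Denominator: (j40)^2 + 2004(j40) + 8000 = 6400 + j80160
|N| = √(2² + 0²) ≈ 2, ∠N ≈ 0.00°
|D| = √(6400² + 80160²) ≈ 80415, ∠D ≈ 85.44°
|L| = 2 / 80415 ≈ 2.4871e-05

2.49e-05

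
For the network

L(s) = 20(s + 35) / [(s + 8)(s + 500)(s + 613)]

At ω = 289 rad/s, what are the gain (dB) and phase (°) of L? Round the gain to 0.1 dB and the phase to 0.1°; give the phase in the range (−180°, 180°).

-85.8 dB, -60.6°

At s = jω = j289:
zero (s+35): 35 + j289 → |·| = √(35²+289²) = √84746 ≈ 291.11, ∠ = arctan(289/35) ≈ 83.09°
pole (s+8): 8 + j289 → |·| = √(8²+289²) = √83585 ≈ 289.11, ∠ = arctan(289/8) ≈ 88.41°
pole (s+500): 500 + j289 → |·| = √(500²+289²) = √333521 ≈ 577.51, ∠ = arctan(289/500) ≈ 30.03°
pole (s+613): 613 + j289 → |·| = √(613²+289²) = √459290 ≈ 677.71, ∠ = arctan(289/613) ≈ 25.24°
|L| = 20 · 291.11 / 1.1315e+08 ≈ 5.1456e-05
Gain = 20 log₁₀(5.1456e-05) ≈ -85.77 dB
∠L = 83.09° − 143.68° = -60.59°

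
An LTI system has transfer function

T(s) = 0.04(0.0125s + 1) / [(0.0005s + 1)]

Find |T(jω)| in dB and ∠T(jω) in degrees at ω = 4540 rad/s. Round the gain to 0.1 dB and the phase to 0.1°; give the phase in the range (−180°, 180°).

-0.8 dB, 22.8°

At ω = 4540 rad/s:
zero (1 + j4540·0.0125) = 1 + j56.75 → |·| ≈ 56.759, ∠ ≈ 88.99°
pole (1 + j4540·0.0005) = 1 + j2.27 → |·| ≈ 2.4805, ∠ ≈ 66.23°
|T| = 0.04 · 56.759 / (2.4805) ≈ 0.91528
Gain = 20 log₁₀(0.91528) ≈ -0.77 dB
∠T = (88.99°) − (66.23°) = 22.76°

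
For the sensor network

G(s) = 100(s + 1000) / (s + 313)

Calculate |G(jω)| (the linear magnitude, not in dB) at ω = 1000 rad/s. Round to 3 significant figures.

135

At s = jω = j1000:
zero (s+1000): 1000 + j1000 → |·| = √(1000²+1000²) = √2000000 ≈ 1414.2, ∠ = arctan(1000/1000) ≈ 45.00°
pole (s+313): 313 + j1000 → |·| = √(313²+1000²) = √1097969 ≈ 1047.8, ∠ = arctan(1000/313) ≈ 72.62°
|G| = 100 · 1414.2 / 1047.8 ≈ 134.97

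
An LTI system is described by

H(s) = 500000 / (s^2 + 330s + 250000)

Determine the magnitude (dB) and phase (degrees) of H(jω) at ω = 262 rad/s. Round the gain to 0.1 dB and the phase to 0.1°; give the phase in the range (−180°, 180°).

At s = jω = j262:
quadratic: (j262)² + 330·j262 + 250000 = 181356 + j86460 → |·| ≈ 2.0091e+05, ∠ ≈ 25.49°
|H| = 500000 / 2.0091e+05 ≈ 2.4887
Gain = 20 log₁₀(2.4887) ≈ 7.92 dB
∠H = 0.00° − 25.49° = -25.49°

7.9 dB, -25.5°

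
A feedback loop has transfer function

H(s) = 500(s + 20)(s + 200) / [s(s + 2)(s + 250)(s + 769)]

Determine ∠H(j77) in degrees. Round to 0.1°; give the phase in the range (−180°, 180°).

-104.9°

At s = jω = j77:
zero (s+20): 20 + j77 → |·| = √(20²+77²) = √6329 ≈ 79.555, ∠ = arctan(77/20) ≈ 75.44°
zero (s+200): 200 + j77 → |·| = √(200²+77²) = √45929 ≈ 214.31, ∠ = arctan(77/200) ≈ 21.06°
pole (s+2): 2 + j77 → |·| = √(2²+77²) = √5933 ≈ 77.026, ∠ = arctan(77/2) ≈ 88.51°
pole (s+250): 250 + j77 → |·| = √(250²+77²) = √68429 ≈ 261.59, ∠ = arctan(77/250) ≈ 17.12°
pole (s+769): 769 + j77 → |·| = √(769²+77²) = √597290 ≈ 772.85, ∠ = arctan(77/769) ≈ 5.72°
pole at origin: |s| = 77, ∠ = 90.00° (in denominator)
∠H = 96.50° − 201.35° = -104.85°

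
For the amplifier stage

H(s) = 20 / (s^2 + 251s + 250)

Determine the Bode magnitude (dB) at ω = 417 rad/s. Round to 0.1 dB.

Substitute s = j417:
Numerator: 20 = 20 + j0
Denominator: (j417)^2 + 251(j417) + 250 = -173639 + j104667
|N| = √(20² + 0²) ≈ 20, ∠N ≈ 0.00°
|D| = √(173639² + 104667²) ≈ 2.0275e+05, ∠D ≈ 148.92°
|H| = 20 / 2.0275e+05 ≈ 9.8644e-05
Gain = 20 log₁₀(9.8644e-05) ≈ -80.12 dB

-80.1 dB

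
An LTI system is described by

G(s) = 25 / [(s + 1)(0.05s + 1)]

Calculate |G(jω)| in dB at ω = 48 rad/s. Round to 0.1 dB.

At ω = 48 rad/s:
pole (1 + j48·1) = 1 + j48 → |·| ≈ 48.01, ∠ ≈ 88.81°
pole (1 + j48·0.05) = 1 + j2.4 → |·| ≈ 2.6, ∠ ≈ 67.38°
|G| = 25 · 1 / (48.01 · 2.6) ≈ 0.20028
Gain = 20 log₁₀(0.20028) ≈ -13.97 dB

-14.0 dB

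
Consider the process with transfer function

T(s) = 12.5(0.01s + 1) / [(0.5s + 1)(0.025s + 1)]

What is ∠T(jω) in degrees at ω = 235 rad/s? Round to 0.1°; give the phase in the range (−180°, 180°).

At ω = 235 rad/s:
zero (1 + j235·0.01) = 1 + j2.35 → |·| ≈ 2.5539, ∠ ≈ 66.95°
pole (1 + j235·0.5) = 1 + j117.5 → |·| ≈ 117.5, ∠ ≈ 89.51°
pole (1 + j235·0.025) = 1 + j5.875 → |·| ≈ 5.9595, ∠ ≈ 80.34°
∠T = (66.95°) − (89.51° + 80.34°) = -102.90°

-102.9°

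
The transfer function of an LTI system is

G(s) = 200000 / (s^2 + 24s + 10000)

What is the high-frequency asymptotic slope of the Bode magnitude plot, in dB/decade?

-40 dB/decade

Each pole contributes −20 dB/decade at high frequency; each zero contributes +20 dB/decade.
Net: 0 zero(s) − 2 pole(s) → -40 dB/decade.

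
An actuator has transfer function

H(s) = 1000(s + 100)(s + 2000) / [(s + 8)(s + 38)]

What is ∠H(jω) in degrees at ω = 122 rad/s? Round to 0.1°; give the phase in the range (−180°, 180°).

-104.8°

At s = jω = j122:
zero (s+100): 100 + j122 → |·| = √(100²+122²) = √24884 ≈ 157.75, ∠ = arctan(122/100) ≈ 50.66°
zero (s+2000): 2000 + j122 → |·| = √(2000²+122²) = √4014884 ≈ 2003.7, ∠ = arctan(122/2000) ≈ 3.49°
pole (s+8): 8 + j122 → |·| = √(8²+122²) = √14948 ≈ 122.26, ∠ = arctan(122/8) ≈ 86.25°
pole (s+38): 38 + j122 → |·| = √(38²+122²) = √16328 ≈ 127.78, ∠ = arctan(122/38) ≈ 72.70°
∠H = 54.15° − 158.95° = -104.80°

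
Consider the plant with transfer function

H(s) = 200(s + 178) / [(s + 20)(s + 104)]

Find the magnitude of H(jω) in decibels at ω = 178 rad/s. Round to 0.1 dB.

At s = jω = j178:
zero (s+178): 178 + j178 → |·| = √(178²+178²) = √63368 ≈ 251.73, ∠ = arctan(178/178) ≈ 45.00°
pole (s+20): 20 + j178 → |·| = √(20²+178²) = √32084 ≈ 179.12, ∠ = arctan(178/20) ≈ 83.59°
pole (s+104): 104 + j178 → |·| = √(104²+178²) = √42500 ≈ 206.16, ∠ = arctan(178/104) ≈ 59.70°
|H| = 200 · 251.73 / 36927 ≈ 1.3634
Gain = 20 log₁₀(1.3634) ≈ 2.69 dB

2.7 dB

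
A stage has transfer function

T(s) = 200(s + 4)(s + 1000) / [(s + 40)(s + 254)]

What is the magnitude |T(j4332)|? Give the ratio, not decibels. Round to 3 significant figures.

At s = jω = j4332:
zero (s+4): 4 + j4332 → |·| = √(4²+4332²) = √18766240 ≈ 4332, ∠ = arctan(4332/4) ≈ 89.95°
zero (s+1000): 1000 + j4332 → |·| = √(1000²+4332²) = √19766224 ≈ 4445.9, ∠ = arctan(4332/1000) ≈ 77.00°
pole (s+40): 40 + j4332 → |·| = √(40²+4332²) = √18767824 ≈ 4332.2, ∠ = arctan(4332/40) ≈ 89.47°
pole (s+254): 254 + j4332 → |·| = √(254²+4332²) = √18830740 ≈ 4339.4, ∠ = arctan(4332/254) ≈ 86.64°
|T| = 200 · 1.926e+07 / 1.8799e+07 ≈ 204.9

205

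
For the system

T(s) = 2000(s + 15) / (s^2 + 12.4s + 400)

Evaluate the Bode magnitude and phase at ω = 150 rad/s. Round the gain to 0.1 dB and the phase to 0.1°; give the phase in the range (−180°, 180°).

At s = jω = j150:
zero (s+15): 15 + j150 → |·| = √(15²+150²) = √22725 ≈ 150.75, ∠ = arctan(150/15) ≈ 84.29°
quadratic: (j150)² + 12.4·j150 + 400 = -22100 + j1860 → |·| ≈ 22178, ∠ ≈ 175.19°
|T| = 2000 · 150.75 / 22178 ≈ 13.595
Gain = 20 log₁₀(13.595) ≈ 22.67 dB
∠T = 84.29° − 175.19° = -90.90°

22.7 dB, -90.9°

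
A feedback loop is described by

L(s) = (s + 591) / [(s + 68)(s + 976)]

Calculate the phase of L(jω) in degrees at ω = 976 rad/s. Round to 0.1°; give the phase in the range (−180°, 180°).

-72.2°

At s = jω = j976:
zero (s+591): 591 + j976 → |·| = √(591²+976²) = √1301857 ≈ 1141, ∠ = arctan(976/591) ≈ 58.80°
pole (s+68): 68 + j976 → |·| = √(68²+976²) = √957200 ≈ 978.37, ∠ = arctan(976/68) ≈ 86.01°
pole (s+976): 976 + j976 → |·| = √(976²+976²) = √1905152 ≈ 1380.3, ∠ = arctan(976/976) ≈ 45.00°
∠L = 58.80° − 131.01° = -72.21°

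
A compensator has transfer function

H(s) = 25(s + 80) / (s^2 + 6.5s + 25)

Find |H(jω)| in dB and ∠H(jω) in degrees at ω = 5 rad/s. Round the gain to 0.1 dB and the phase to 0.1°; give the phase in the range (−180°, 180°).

35.8 dB, -86.4°

At s = jω = j5:
zero (s+80): 80 + j5 → |·| = √(80²+5²) = √6425 ≈ 80.156, ∠ = arctan(5/80) ≈ 3.58°
quadratic: (j5)² + 6.5·j5 + 25 = 0 + j32.5 → |·| ≈ 32.5, ∠ ≈ 90.00°
|H| = 25 · 80.156 / 32.5 ≈ 61.658
Gain = 20 log₁₀(61.658) ≈ 35.80 dB
∠H = 3.58° − 90.00° = -86.42°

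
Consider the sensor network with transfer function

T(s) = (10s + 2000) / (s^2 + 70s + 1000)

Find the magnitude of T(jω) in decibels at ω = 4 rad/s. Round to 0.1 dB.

Substitute s = j4:
Numerator: 10(j4) + 2000 = 2000 + j40
Denominator: (j4)^2 + 70(j4) + 1000 = 984 + j280
|N| = √(2000² + 40²) ≈ 2000.4, ∠N ≈ 1.15°
|D| = √(984² + 280²) ≈ 1023.1, ∠D ≈ 15.88°
|T| = 2000.4 / 1023.1 ≈ 1.9552
Gain = 20 log₁₀(1.9552) ≈ 5.82 dB

5.8 dB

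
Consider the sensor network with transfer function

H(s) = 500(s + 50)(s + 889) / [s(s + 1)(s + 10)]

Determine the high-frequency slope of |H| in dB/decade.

Each pole contributes −20 dB/decade at high frequency; each zero contributes +20 dB/decade.
Net: 2 zero(s) − 3 pole(s) → -20 dB/decade.

-20 dB/decade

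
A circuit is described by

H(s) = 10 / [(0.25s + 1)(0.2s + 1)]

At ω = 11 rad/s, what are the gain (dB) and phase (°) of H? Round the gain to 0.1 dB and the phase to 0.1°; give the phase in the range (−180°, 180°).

At ω = 11 rad/s:
pole (1 + j11·0.25) = 1 + j2.75 → |·| ≈ 2.9262, ∠ ≈ 70.02°
pole (1 + j11·0.2) = 1 + j2.2 → |·| ≈ 2.4166, ∠ ≈ 65.56°
|H| = 10 · 1 / (2.9262 · 2.4166) ≈ 1.4141
Gain = 20 log₁₀(1.4141) ≈ 3.01 dB
∠H = (0°) − (70.02° + 65.56°) = -135.58°

3.0 dB, -135.6°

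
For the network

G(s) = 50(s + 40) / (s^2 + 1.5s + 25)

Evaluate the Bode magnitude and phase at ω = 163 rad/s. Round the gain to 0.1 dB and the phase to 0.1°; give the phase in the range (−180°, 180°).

At s = jω = j163:
zero (s+40): 40 + j163 → |·| = √(40²+163²) = √28169 ≈ 167.84, ∠ = arctan(163/40) ≈ 76.21°
quadratic: (j163)² + 1.5·j163 + 25 = -26544 + j244.5 → |·| ≈ 26545, ∠ ≈ 179.47°
|G| = 50 · 167.84 / 26545 ≈ 0.31614
Gain = 20 log₁₀(0.31614) ≈ -10.00 dB
∠G = 76.21° − 179.47° = -103.26°

-10.0 dB, -103.3°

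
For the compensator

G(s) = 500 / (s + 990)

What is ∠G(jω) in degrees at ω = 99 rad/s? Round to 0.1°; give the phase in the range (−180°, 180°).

-5.7°

Substitute s = j99:
Numerator: 500 = 500 + j0
Denominator: (j99) + 990 = 990 + j99
|N| = √(500² + 0²) ≈ 500, ∠N ≈ 0.00°
|D| = √(990² + 99²) ≈ 994.94, ∠D ≈ 5.71°
∠G = 0.00° − 5.71° = -5.71°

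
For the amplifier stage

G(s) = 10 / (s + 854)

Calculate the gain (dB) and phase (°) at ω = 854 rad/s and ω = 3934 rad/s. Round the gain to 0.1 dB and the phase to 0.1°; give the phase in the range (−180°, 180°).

At s = jω = j854:
pole (s+854): 854 + j854 → |·| = √(854²+854²) = √1458632 ≈ 1207.7, ∠ = arctan(854/854) ≈ 45.00°
|G| = 10 / 1207.7 ≈ 0.0082802
Gain = 20 log₁₀(0.0082802) ≈ -41.64 dB
∠G = 0.00° − 45.00° = -45.00°

At s = jω = j3934:
pole (s+854): 854 + j3934 → |·| = √(854²+3934²) = √16205672 ≈ 4025.6, ∠ = arctan(3934/854) ≈ 77.75°
|G| = 10 / 4025.6 ≈ 0.0024841
Gain = 20 log₁₀(0.0024841) ≈ -52.10 dB
∠G = 0.00° − 77.75° = -77.75°

ω = 854: -41.6 dB, -45.0°; ω = 3934: -52.1 dB, -77.8°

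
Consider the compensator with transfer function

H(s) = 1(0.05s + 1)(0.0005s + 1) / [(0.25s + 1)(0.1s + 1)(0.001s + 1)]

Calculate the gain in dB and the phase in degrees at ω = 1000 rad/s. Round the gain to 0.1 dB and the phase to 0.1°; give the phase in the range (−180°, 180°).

-56.0 dB, -108.8°

At ω = 1000 rad/s:
zero (1 + j1000·0.05) = 1 + j50 → |·| ≈ 50.01, ∠ ≈ 88.85°
zero (1 + j1000·0.0005) = 1 + j0.5 → |·| ≈ 1.118, ∠ ≈ 26.57°
pole (1 + j1000·0.25) = 1 + j250 → |·| ≈ 250, ∠ ≈ 89.77°
pole (1 + j1000·0.1) = 1 + j100 → |·| ≈ 100, ∠ ≈ 89.43°
pole (1 + j1000·0.001) = 1 + j1 → |·| ≈ 1.4142, ∠ ≈ 45.00°
|H| = 1 · 50.01 · 1.118 / (250 · 100 · 1.4142) ≈ 0.0015814
Gain = 20 log₁₀(0.0015814) ≈ -56.02 dB
∠H = (88.85° + 26.57°) − (89.77° + 89.43° + 45.00°) = -108.78°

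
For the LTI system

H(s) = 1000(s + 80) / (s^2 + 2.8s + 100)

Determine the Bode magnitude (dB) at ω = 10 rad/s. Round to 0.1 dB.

69.2 dB

At s = jω = j10:
zero (s+80): 80 + j10 → |·| = √(80²+10²) = √6500 ≈ 80.623, ∠ = arctan(10/80) ≈ 7.13°
quadratic: (j10)² + 2.8·j10 + 100 = 0 + j28 → |·| ≈ 28, ∠ ≈ 90.00°
|H| = 1000 · 80.623 / 28 ≈ 2879.4
Gain = 20 log₁₀(2879.4) ≈ 69.19 dB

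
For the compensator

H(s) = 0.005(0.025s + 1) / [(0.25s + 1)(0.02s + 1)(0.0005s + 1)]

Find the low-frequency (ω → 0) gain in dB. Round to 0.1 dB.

H(0) = 0.005 · 1 / 1 = 0.005
20 log₁₀(0.005) ≈ -46.02 dB

-46.0 dB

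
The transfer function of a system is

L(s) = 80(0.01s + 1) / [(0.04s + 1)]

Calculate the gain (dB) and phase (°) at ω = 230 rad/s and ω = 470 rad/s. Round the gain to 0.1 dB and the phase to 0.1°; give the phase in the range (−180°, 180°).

ω = 230: 26.7 dB, -17.3°; ω = 470: 26.2 dB, -9.0°

At ω = 230 rad/s:
zero (1 + j230·0.01) = 1 + j2.3 → |·| ≈ 2.508, ∠ ≈ 66.50°
pole (1 + j230·0.04) = 1 + j9.2 → |·| ≈ 9.2542, ∠ ≈ 83.80°
|L| = 80 · 2.508 / (9.2542) ≈ 21.681
Gain = 20 log₁₀(21.681) ≈ 26.72 dB
∠L = (66.50°) − (83.80°) = -17.30°

At ω = 470 rad/s:
zero (1 + j470·0.01) = 1 + j4.7 → |·| ≈ 4.8052, ∠ ≈ 77.99°
pole (1 + j470·0.04) = 1 + j18.8 → |·| ≈ 18.827, ∠ ≈ 86.96°
|L| = 80 · 4.8052 / (18.827) ≈ 20.418
Gain = 20 log₁₀(20.418) ≈ 26.20 dB
∠L = (77.99°) − (86.96°) = -8.97°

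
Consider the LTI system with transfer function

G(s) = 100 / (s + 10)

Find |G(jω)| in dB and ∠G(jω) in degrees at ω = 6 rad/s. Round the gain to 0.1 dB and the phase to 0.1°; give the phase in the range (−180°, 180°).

At s = jω = j6:
pole (s+10): 10 + j6 → |·| = √(10²+6²) = √136 ≈ 11.662, ∠ = arctan(6/10) ≈ 30.96°
|G| = 100 / 11.662 ≈ 8.5749
Gain = 20 log₁₀(8.5749) ≈ 18.66 dB
∠G = 0.00° − 30.96° = -30.96°

18.7 dB, -31.0°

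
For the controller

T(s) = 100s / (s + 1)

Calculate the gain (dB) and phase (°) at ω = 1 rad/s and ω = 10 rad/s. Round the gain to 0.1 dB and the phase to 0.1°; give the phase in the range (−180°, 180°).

At s = jω = j1:
zero at origin: s = j1 → |·| = 1, ∠ = 90.00°
pole (s+1): 1 + j1 → |·| = √(1²+1²) = √2 ≈ 1.4142, ∠ = arctan(1/1) ≈ 45.00°
|T| = 100 · 1 / 1.4142 ≈ 70.711
Gain = 20 log₁₀(70.711) ≈ 36.99 dB
∠T = 90.00° − 45.00° = 45.00°

At s = jω = j10:
zero at origin: s = j10 → |·| = 10, ∠ = 90.00°
pole (s+1): 1 + j10 → |·| = √(1²+10²) = √101 ≈ 10.05, ∠ = arctan(10/1) ≈ 84.29°
|T| = 100 · 10 / 10.05 ≈ 99.502
Gain = 20 log₁₀(99.502) ≈ 39.96 dB
∠T = 90.00° − 84.29° = 5.71°

ω = 1: 37.0 dB, 45.0°; ω = 10: 40.0 dB, 5.7°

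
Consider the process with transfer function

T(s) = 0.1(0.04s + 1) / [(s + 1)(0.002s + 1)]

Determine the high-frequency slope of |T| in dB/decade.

Each pole contributes −20 dB/decade at high frequency; each zero contributes +20 dB/decade.
Net: 1 zero(s) − 2 pole(s) → -20 dB/decade.

-20 dB/decade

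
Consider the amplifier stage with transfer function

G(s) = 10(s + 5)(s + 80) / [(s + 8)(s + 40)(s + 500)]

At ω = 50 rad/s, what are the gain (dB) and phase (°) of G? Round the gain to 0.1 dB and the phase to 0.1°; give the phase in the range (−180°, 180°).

At s = jω = j50:
zero (s+5): 5 + j50 → |·| = √(5²+50²) = √2525 ≈ 50.249, ∠ = arctan(50/5) ≈ 84.29°
zero (s+80): 80 + j50 → |·| = √(80²+50²) = √8900 ≈ 94.34, ∠ = arctan(50/80) ≈ 32.01°
pole (s+8): 8 + j50 → |·| = √(8²+50²) = √2564 ≈ 50.636, ∠ = arctan(50/8) ≈ 80.91°
pole (s+40): 40 + j50 → |·| = √(40²+50²) = √4100 ≈ 64.031, ∠ = arctan(50/40) ≈ 51.34°
pole (s+500): 500 + j50 → |·| = √(500²+50²) = √252500 ≈ 502.49, ∠ = arctan(50/500) ≈ 5.71°
|G| = 10 · 4740.5 / 1.6292e+06 ≈ 0.029097
Gain = 20 log₁₀(0.029097) ≈ -30.72 dB
∠G = 116.30° − 137.96° = -21.66°

-30.7 dB, -21.7°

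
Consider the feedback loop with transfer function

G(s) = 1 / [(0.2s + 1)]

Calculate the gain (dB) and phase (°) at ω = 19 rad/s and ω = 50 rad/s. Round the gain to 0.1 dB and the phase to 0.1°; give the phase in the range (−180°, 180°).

At ω = 19 rad/s:
pole (1 + j19·0.2) = 1 + j3.8 → |·| ≈ 3.9294, ∠ ≈ 75.26°
|G| = 1 · 1 / (3.9294) ≈ 0.25449
Gain = 20 log₁₀(0.25449) ≈ -11.89 dB
∠G = (0°) − (75.26°) = -75.26°

At ω = 50 rad/s:
pole (1 + j50·0.2) = 1 + j10 → |·| ≈ 10.05, ∠ ≈ 84.29°
|G| = 1 · 1 / (10.05) ≈ 0.099502
Gain = 20 log₁₀(0.099502) ≈ -20.04 dB
∠G = (0°) − (84.29°) = -84.29°

ω = 19: -11.9 dB, -75.3°; ω = 50: -20.0 dB, -84.3°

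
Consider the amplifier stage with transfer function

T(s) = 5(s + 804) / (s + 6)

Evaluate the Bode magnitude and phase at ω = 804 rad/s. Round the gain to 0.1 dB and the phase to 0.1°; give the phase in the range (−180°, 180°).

At s = jω = j804:
zero (s+804): 804 + j804 → |·| = √(804²+804²) = √1292832 ≈ 1137, ∠ = arctan(804/804) ≈ 45.00°
pole (s+6): 6 + j804 → |·| = √(6²+804²) = √646452 ≈ 804.02, ∠ = arctan(804/6) ≈ 89.57°
|T| = 5 · 1137 / 804.02 ≈ 7.0707
Gain = 20 log₁₀(7.0707) ≈ 16.99 dB
∠T = 45.00° − 89.57° = -44.57°

17.0 dB, -44.6°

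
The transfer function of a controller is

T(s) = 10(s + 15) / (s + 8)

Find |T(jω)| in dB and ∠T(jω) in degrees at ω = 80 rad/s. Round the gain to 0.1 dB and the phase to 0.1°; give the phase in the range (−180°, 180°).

20.1 dB, -4.9°

At s = jω = j80:
zero (s+15): 15 + j80 → |·| = √(15²+80²) = √6625 ≈ 81.394, ∠ = arctan(80/15) ≈ 79.38°
pole (s+8): 8 + j80 → |·| = √(8²+80²) = √6464 ≈ 80.399, ∠ = arctan(80/8) ≈ 84.29°
|T| = 10 · 81.394 / 80.399 ≈ 10.124
Gain = 20 log₁₀(10.124) ≈ 20.11 dB
∠T = 79.38° − 84.29° = -4.91°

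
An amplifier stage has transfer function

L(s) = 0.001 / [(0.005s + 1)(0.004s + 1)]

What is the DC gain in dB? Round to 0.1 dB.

L(0) = 0.001 · 1 / 1 = 0.001
20 log₁₀(0.001) ≈ -60.00 dB

-60.0 dB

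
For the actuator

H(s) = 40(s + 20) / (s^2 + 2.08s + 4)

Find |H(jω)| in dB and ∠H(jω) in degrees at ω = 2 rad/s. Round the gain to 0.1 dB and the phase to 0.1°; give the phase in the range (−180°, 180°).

At s = jω = j2:
zero (s+20): 20 + j2 → |·| = √(20²+2²) = √404 ≈ 20.1, ∠ = arctan(2/20) ≈ 5.71°
quadratic: (j2)² + 2.08·j2 + 4 = 0 + j4.16 → |·| ≈ 4.16, ∠ ≈ 90.00°
|H| = 40 · 20.1 / 4.16 ≈ 193.27
Gain = 20 log₁₀(193.27) ≈ 45.72 dB
∠H = 5.71° − 90.00° = -84.29°

45.7 dB, -84.3°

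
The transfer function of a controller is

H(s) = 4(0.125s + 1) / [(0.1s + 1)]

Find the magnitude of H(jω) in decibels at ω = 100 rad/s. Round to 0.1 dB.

At ω = 100 rad/s:
zero (1 + j100·0.125) = 1 + j12.5 → |·| ≈ 12.54, ∠ ≈ 85.43°
pole (1 + j100·0.1) = 1 + j10 → |·| ≈ 10.05, ∠ ≈ 84.29°
|H| = 4 · 12.54 / (10.05) ≈ 4.991
Gain = 20 log₁₀(4.991) ≈ 13.96 dB

14.0 dB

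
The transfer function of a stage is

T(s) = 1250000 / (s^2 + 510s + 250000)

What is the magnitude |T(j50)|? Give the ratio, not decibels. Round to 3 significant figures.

5.02

At s = jω = j50:
quadratic: (j50)² + 510·j50 + 250000 = 247500 + j25500 → |·| ≈ 2.4881e+05, ∠ ≈ 5.88°
|T| = 1250000 / 2.4881e+05 ≈ 5.0239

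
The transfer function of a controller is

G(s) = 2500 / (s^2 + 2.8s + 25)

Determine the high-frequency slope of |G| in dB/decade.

-40 dB/decade

Each pole contributes −20 dB/decade at high frequency; each zero contributes +20 dB/decade.
Net: 0 zero(s) − 2 pole(s) → -40 dB/decade.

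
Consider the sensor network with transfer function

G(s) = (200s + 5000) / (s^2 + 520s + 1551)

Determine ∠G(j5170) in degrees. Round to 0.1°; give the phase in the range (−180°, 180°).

Substitute s = j5170:
Numerator: 200(j5170) + 5000 = 5000 + j1034000
Denominator: (j5170)^2 + 520(j5170) + 1551 = -26727349 + j2688400
|N| = √(5000² + 1034000²) ≈ 1.034e+06, ∠N ≈ 89.72°
|D| = √(26727349² + 2688400²) ≈ 2.6862e+07, ∠D ≈ 174.26°
∠G = 89.72° − 174.26° = -84.54°

-84.5°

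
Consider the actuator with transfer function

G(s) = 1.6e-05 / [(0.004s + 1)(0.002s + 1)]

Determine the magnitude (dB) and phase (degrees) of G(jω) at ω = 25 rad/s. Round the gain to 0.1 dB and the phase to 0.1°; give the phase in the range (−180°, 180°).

-96.0 dB, -8.6°

At ω = 25 rad/s:
pole (1 + j25·0.004) = 1 + j0.1 → |·| ≈ 1.005, ∠ ≈ 5.71°
pole (1 + j25·0.002) = 1 + j0.05 → |·| ≈ 1.0012, ∠ ≈ 2.86°
|G| = 1.6e-05 · 1 / (1.005 · 1.0012) ≈ 1.5901e-05
Gain = 20 log₁₀(1.5901e-05) ≈ -95.97 dB
∠G = (0°) − (5.71° + 2.86°) = -8.57°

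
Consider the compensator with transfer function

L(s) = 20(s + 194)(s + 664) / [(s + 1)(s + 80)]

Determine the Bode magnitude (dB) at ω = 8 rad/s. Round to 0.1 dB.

At s = jω = j8:
zero (s+194): 194 + j8 → |·| = √(194²+8²) = √37700 ≈ 194.16, ∠ = arctan(8/194) ≈ 2.36°
zero (s+664): 664 + j8 → |·| = √(664²+8²) = √440960 ≈ 664.05, ∠ = arctan(8/664) ≈ 0.69°
pole (s+1): 1 + j8 → |·| = √(1²+8²) = √65 ≈ 8.0623, ∠ = arctan(8/1) ≈ 82.87°
pole (s+80): 80 + j8 → |·| = √(80²+8²) = √6464 ≈ 80.399, ∠ = arctan(8/80) ≈ 5.71°
|L| = 20 · 1.2893e+05 / 648.2 ≈ 3978.1
Gain = 20 log₁₀(3978.1) ≈ 71.99 dB

72.0 dB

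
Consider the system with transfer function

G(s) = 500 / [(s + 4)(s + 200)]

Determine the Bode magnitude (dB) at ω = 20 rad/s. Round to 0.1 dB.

At s = jω = j20:
pole (s+4): 4 + j20 → |·| = √(4²+20²) = √416 ≈ 20.396, ∠ = arctan(20/4) ≈ 78.69°
pole (s+200): 200 + j20 → |·| = √(200²+20²) = √40400 ≈ 201, ∠ = arctan(20/200) ≈ 5.71°
|G| = 500 / 4099.6 ≈ 0.12196
Gain = 20 log₁₀(0.12196) ≈ -18.28 dB

-18.3 dB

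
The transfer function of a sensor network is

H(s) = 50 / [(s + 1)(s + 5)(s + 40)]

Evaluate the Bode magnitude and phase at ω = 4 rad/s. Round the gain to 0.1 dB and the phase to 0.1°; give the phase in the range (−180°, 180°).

At s = jω = j4:
pole (s+1): 1 + j4 → |·| = √(1²+4²) = √17 ≈ 4.1231, ∠ = arctan(4/1) ≈ 75.96°
pole (s+5): 5 + j4 → |·| = √(5²+4²) = √41 ≈ 6.4031, ∠ = arctan(4/5) ≈ 38.66°
pole (s+40): 40 + j4 → |·| = √(40²+4²) = √1616 ≈ 40.2, ∠ = arctan(4/40) ≈ 5.71°
|H| = 50 / 1061.3 ≈ 0.047112
Gain = 20 log₁₀(0.047112) ≈ -26.54 dB
∠H = 0.00° − 120.33° = -120.33°

-26.5 dB, -120.3°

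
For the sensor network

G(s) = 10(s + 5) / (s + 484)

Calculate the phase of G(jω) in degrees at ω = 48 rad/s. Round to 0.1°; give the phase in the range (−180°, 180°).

78.4°

At s = jω = j48:
zero (s+5): 5 + j48 → |·| = √(5²+48²) = √2329 ≈ 48.26, ∠ = arctan(48/5) ≈ 84.05°
pole (s+484): 484 + j48 → |·| = √(484²+48²) = √236560 ≈ 486.37, ∠ = arctan(48/484) ≈ 5.66°
∠G = 84.05° − 5.66° = 78.39°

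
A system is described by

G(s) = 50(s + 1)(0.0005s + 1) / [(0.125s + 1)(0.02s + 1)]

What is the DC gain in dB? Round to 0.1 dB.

34.0 dB

G(0) = 50 · 1 / 1 = 50
20 log₁₀(50) ≈ 33.98 dB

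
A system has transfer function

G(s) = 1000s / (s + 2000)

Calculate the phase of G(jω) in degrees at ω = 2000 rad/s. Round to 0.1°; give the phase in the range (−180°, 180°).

45.0°

At s = jω = j2000:
zero at origin: s = j2000 → |·| = 2000, ∠ = 90.00°
pole (s+2000): 2000 + j2000 → |·| = √(2000²+2000²) = √8000000 ≈ 2828.4, ∠ = arctan(2000/2000) ≈ 45.00°
∠G = 90.00° − 45.00° = 45.00°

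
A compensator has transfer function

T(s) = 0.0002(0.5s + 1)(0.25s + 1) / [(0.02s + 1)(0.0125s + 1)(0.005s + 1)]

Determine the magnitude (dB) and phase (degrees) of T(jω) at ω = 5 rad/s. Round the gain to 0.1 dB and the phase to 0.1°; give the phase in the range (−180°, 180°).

At ω = 5 rad/s:
zero (1 + j5·0.5) = 1 + j2.5 → |·| ≈ 2.6926, ∠ ≈ 68.20°
zero (1 + j5·0.25) = 1 + j1.25 → |·| ≈ 1.6008, ∠ ≈ 51.34°
pole (1 + j5·0.02) = 1 + j0.1 → |·| ≈ 1.005, ∠ ≈ 5.71°
pole (1 + j5·0.0125) = 1 + j0.0625 → |·| ≈ 1.002, ∠ ≈ 3.58°
pole (1 + j5·0.005) = 1 + j0.025 → |·| ≈ 1.0003, ∠ ≈ 1.43°
|T| = 0.0002 · 2.6926 · 1.6008 / (1.005 · 1.002 · 1.0003) ≈ 0.00085581
Gain = 20 log₁₀(0.00085581) ≈ -61.35 dB
∠T = (68.20° + 51.34°) − (5.71° + 3.58° + 1.43°) = 108.82°

-61.4 dB, 108.8°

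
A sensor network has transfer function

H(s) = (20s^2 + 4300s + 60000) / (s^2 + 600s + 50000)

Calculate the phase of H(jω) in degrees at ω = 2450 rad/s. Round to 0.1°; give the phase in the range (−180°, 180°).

8.9°

Substitute s = j2450:
Numerator: 20(j2450)^2 + 4300(j2450) + 60000 = -119990000 + j10535000
Denominator: (j2450)^2 + 600(j2450) + 50000 = -5952500 + j1470000
|N| = √(119990000² + 10535000²) ≈ 1.2045e+08, ∠N ≈ 174.98°
|D| = √(5952500² + 1470000²) ≈ 6.1313e+06, ∠D ≈ 166.13°
∠H = 174.98° − 166.13° = 8.85°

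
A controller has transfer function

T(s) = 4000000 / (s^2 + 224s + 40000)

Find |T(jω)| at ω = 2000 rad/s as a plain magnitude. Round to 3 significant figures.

At s = jω = j2000:
quadratic: (j2000)² + 224·j2000 + 40000 = -3960000 + j448000 → |·| ≈ 3.9853e+06, ∠ ≈ 173.55°
|T| = 4000000 / 3.9853e+06 ≈ 1.0037

1.00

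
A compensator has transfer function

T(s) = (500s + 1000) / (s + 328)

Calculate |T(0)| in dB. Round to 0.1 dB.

T(0) = 1000 / 328 ≈ 3.0488
20 log₁₀(3.0488) ≈ 9.68 dB

9.7 dB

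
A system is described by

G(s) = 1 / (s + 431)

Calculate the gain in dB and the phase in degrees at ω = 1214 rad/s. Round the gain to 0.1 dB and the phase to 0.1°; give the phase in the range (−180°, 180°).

-62.2 dB, -70.5°

At s = jω = j1214:
pole (s+431): 431 + j1214 → |·| = √(431²+1214²) = √1659557 ≈ 1288.2, ∠ = arctan(1214/431) ≈ 70.45°
|G| = 1 / 1288.2 ≈ 0.00077628
Gain = 20 log₁₀(0.00077628) ≈ -62.20 dB
∠G = 0.00° − 70.45° = -70.45°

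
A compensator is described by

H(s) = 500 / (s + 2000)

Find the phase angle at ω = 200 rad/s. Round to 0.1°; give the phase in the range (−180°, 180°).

At s = jω = j200:
pole (s+2000): 2000 + j200 → |·| = √(2000²+200²) = √4040000 ≈ 2010, ∠ = arctan(200/2000) ≈ 5.71°
∠H = 0.00° − 5.71° = -5.71°

-5.7°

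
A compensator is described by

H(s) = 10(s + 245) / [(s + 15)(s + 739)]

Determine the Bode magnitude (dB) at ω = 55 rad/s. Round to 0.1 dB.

-24.5 dB

At s = jω = j55:
zero (s+245): 245 + j55 → |·| = √(245²+55²) = √63050 ≈ 251.1, ∠ = arctan(55/245) ≈ 12.65°
pole (s+15): 15 + j55 → |·| = √(15²+55²) = √3250 ≈ 57.009, ∠ = arctan(55/15) ≈ 74.74°
pole (s+739): 739 + j55 → |·| = √(739²+55²) = √549146 ≈ 741.04, ∠ = arctan(55/739) ≈ 4.26°
|H| = 10 · 251.1 / 42246 ≈ 0.059438
Gain = 20 log₁₀(0.059438) ≈ -24.52 dB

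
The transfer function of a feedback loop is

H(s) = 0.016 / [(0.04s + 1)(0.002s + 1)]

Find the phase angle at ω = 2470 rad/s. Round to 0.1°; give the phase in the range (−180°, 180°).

-168.0°

At ω = 2470 rad/s:
pole (1 + j2470·0.04) = 1 + j98.8 → |·| ≈ 98.805, ∠ ≈ 89.42°
pole (1 + j2470·0.002) = 1 + j4.94 → |·| ≈ 5.0402, ∠ ≈ 78.56°
∠H = (0°) − (89.42° + 78.56°) = -167.98°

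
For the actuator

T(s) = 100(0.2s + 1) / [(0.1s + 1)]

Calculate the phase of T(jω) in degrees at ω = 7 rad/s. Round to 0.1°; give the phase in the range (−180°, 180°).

19.5°

At ω = 7 rad/s:
zero (1 + j7·0.2) = 1 + j1.4 → |·| ≈ 1.7205, ∠ ≈ 54.46°
pole (1 + j7·0.1) = 1 + j0.7 → |·| ≈ 1.2207, ∠ ≈ 34.99°
∠T = (54.46°) − (34.99°) = 19.47°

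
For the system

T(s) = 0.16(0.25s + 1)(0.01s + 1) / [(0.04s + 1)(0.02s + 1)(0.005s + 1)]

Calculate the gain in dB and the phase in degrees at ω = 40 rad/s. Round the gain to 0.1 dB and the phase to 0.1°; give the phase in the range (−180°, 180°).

At ω = 40 rad/s:
zero (1 + j40·0.25) = 1 + j10 → |·| ≈ 10.05, ∠ ≈ 84.29°
zero (1 + j40·0.01) = 1 + j0.4 → |·| ≈ 1.077, ∠ ≈ 21.80°
pole (1 + j40·0.04) = 1 + j1.6 → |·| ≈ 1.8868, ∠ ≈ 57.99°
pole (1 + j40·0.02) = 1 + j0.8 → |·| ≈ 1.2806, ∠ ≈ 38.66°
pole (1 + j40·0.005) = 1 + j0.2 → |·| ≈ 1.0198, ∠ ≈ 11.31°
|T| = 0.16 · 10.05 · 1.077 / (1.8868 · 1.2806 · 1.0198) ≈ 0.70283
Gain = 20 log₁₀(0.70283) ≈ -3.06 dB
∠T = (84.29° + 21.80°) − (57.99° + 38.66° + 11.31°) = -1.87°

-3.1 dB, -1.9°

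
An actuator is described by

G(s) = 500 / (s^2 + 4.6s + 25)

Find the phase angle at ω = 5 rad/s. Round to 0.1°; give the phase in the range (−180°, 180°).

-90.0°

At s = jω = j5:
quadratic: (j5)² + 4.6·j5 + 25 = 0 + j23 → |·| ≈ 23, ∠ ≈ 90.00°
∠G = 0.00° − 90.00° = -90.00°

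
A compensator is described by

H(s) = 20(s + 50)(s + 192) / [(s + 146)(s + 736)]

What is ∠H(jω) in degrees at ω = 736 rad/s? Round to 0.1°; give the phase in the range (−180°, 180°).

37.7°

At s = jω = j736:
zero (s+50): 50 + j736 → |·| = √(50²+736²) = √544196 ≈ 737.7, ∠ = arctan(736/50) ≈ 86.11°
zero (s+192): 192 + j736 → |·| = √(192²+736²) = √578560 ≈ 760.63, ∠ = arctan(736/192) ≈ 75.38°
pole (s+146): 146 + j736 → |·| = √(146²+736²) = √563012 ≈ 750.34, ∠ = arctan(736/146) ≈ 78.78°
pole (s+736): 736 + j736 → |·| = √(736²+736²) = √1083392 ≈ 1040.9, ∠ = arctan(736/736) ≈ 45.00°
∠H = 161.49° − 123.78° = 37.71°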